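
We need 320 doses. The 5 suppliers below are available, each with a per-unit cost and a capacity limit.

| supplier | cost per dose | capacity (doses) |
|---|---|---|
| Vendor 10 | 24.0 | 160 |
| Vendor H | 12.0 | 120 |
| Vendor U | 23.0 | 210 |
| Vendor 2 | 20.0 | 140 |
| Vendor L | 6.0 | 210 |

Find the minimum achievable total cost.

2580

Cheapest first:
Vendor L (6.0): use full 210 — 110 doses to go.
Vendor H at 12.0: take 110 of its 120 — requirement met.
Vendor 2, Vendor U, Vendor 10: unused.
Cost = 210×6.0 + 110×12.0 = 2580.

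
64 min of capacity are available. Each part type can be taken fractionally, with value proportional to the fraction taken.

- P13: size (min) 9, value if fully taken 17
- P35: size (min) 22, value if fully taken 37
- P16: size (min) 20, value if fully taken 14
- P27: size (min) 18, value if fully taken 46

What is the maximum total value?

110.5

Rank by value-to-size ratio: P27 46/18≈2.56, P13 17/9≈1.89, P35 37/22≈1.68, P16 14/20≈0.7.
All 18 min of P27 fit (value 46) — 46 remain.
All 9 min of P13 fit (value 17) — 37 remain.
Take all of P35 (22 min, value 37) — 15 min left.
15 min left: a 15/20 share of P16 gives 14×15/20 = 10.5.
Total value = 110.5.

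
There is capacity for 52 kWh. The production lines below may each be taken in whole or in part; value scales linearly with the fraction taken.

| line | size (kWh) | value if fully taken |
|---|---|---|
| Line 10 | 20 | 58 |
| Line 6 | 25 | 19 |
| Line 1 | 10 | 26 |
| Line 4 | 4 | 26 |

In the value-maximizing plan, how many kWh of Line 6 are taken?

Sort by value density: Line 4 26/4≈6.5, Line 10 58/20≈2.9, Line 1 26/10≈2.6, Line 6 19/25≈0.76.
Take all of Line 4 (4 kWh, value 26) → 48 kWh left.
All 20 kWh of Line 10 fit (value 58) → 28 remain.
All 10 kWh of Line 1 fit (value 26) → 18 remain.
Only 18 kWh remain; take 18/25 of Line 6 for value 19×18/25 = 13.68.

18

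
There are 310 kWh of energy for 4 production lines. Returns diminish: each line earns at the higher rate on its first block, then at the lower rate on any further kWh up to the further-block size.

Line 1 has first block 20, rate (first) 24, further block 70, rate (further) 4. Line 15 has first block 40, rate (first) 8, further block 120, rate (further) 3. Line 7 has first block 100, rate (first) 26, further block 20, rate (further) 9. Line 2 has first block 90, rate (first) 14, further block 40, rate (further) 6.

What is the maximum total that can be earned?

Order all 8 blocks by rate: Line 7/T1 26 > Line 1/T1 24 > Line 2/T1 14 > Line 7/T2 9 > Line 15/T1 8 > Line 2/T2 6 > Line 1/T2 4 > Line 15/T2 3.
Line 7 T1 at 26: fill all 100 → 210 left.
Line 1 T1 at 24: fill all 20 → 190 left.
Line 2/T1 (14): +90 → 100 left.
Fill Line 7 T2 block (20 at 9) → 80 left.
Line 15 T1 at 8: fill all 40 → 40 left.
Line 2/T2 (6): +40 → 0 left.
Total = 26×100 + 24×20 + 14×90 + 9×20 + 8×40 + 6×40 = 5080.

5080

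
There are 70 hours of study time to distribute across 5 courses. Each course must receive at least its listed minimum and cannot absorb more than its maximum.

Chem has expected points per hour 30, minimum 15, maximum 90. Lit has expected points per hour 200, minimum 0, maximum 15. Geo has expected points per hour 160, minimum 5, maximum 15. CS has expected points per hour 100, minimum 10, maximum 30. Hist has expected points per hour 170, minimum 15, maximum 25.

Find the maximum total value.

9500

Meeting every minimum uses 15+0+5+10+15 = 45 hours, leaving 25.
Highest expected points per hour first: Lit 200 > Hist 170 > Geo 160 > CS 100 > Chem 30.
Give Lit 15 more to hit its cap of 15 — 10 left.
Hist: +10 to 25 (cap) — 0 left.
Total = 30×15 + 200×15 + 160×5 + 100×10 + 170×25 = 9500.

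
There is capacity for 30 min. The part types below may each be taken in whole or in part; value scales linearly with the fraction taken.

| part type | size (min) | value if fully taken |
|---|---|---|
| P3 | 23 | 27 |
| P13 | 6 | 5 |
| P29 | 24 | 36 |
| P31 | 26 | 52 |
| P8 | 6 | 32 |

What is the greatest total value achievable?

80

Rank by value-to-size ratio: P8 32/6≈5.33, P31 52/26≈2, P29 36/24≈1.5, P3 27/23≈1.17, P13 5/6≈0.833.
Take all of P8 (6 min, value 32) → 24 min left.
24 min left: a 24/26 share of P31 gives 52×24/26 = 48.
Total value = 80.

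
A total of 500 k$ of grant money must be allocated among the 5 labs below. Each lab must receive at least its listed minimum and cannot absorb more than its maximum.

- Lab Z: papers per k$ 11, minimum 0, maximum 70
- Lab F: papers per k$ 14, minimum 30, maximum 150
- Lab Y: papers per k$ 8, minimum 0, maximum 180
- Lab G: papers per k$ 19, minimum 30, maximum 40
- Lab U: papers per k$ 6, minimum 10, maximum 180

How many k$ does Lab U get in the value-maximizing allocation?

Meeting every minimum uses 0+30+0+30+10 = 70 k$, leaving 430.
Highest papers per k$ first: Lab G 19 > Lab F 14 > Lab Z 11 > Lab Y 8 > Lab U 6.
Give Lab G 10 more to hit its cap of 40 ; 420 left.
Lab F: +120 to 150 (cap) ; 300 left.
Lab Z: +70 to 70 (cap) ; 230 left.
Lab Y takes 180 more to reach its cap of 180 ; 50 left.
Only 50 left; Lab U takes them to reach 60.

60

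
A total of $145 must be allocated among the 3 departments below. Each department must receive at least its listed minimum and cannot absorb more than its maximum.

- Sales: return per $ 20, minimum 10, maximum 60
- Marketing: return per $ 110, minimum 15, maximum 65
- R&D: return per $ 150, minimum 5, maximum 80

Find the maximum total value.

18250

Meeting every minimum uses 10+15+5 = 30 $, leaving 115.
Rank by return per $: R&D 150 > Marketing 110 > Sales 20.
R&D: +75 to 80 (cap) ; 40 left.
Marketing has room for 50 more but only 40 remain, so it gets 55.
Total = 20×10 + 110×55 + 150×80 = 18250.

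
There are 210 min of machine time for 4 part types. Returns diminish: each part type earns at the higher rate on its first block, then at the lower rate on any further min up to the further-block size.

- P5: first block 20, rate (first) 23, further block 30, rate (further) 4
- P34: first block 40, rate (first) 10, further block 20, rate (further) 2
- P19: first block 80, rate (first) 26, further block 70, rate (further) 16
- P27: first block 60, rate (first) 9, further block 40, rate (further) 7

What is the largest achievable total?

Treat each block as its own option and order by rate: P19/first 26 > P5/first 23 > P19/second 16 > P34/first 10 > P27/first 9 > P27/second 7 > P5/second 4 > P34/second 2.
P19/first (26): +80 → 130 left.
P5/first (23): +20 → 110 left.
Fill P19 second block (70 at 16) → 40 left.
Fill P34 first block (40 at 10) → 0 left.
Total = 26×80 + 23×20 + 16×70 + 10×40 = 4060.

4060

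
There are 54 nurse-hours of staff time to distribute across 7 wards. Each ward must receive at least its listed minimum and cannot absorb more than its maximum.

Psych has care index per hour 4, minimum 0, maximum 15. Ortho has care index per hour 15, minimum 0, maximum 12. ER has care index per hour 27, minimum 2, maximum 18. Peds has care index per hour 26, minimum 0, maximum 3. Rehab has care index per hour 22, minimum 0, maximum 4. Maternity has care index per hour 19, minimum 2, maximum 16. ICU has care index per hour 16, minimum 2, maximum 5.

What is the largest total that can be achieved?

1156

Meeting every minimum uses 0+0+2+0+0+2+2 = 6 nurse-hours, leaving 48.
Rank by care index per hour: ER 27 > Peds 26 > Rehab 22 > Maternity 19 > ICU 16 > Ortho 15 > Psych 4.
ER: +16 to 18 (cap) ; 32 left.
Give Peds 3 more to hit its cap of 3 ; 29 left.
Give Rehab 4 more to hit its cap of 4 ; 25 left.
Maternity takes 14 more to reach its cap of 16 ; 11 left.
Give ICU 3 more to hit its cap of 5 ; 8 left.
Ortho: +8 (room for 12) → 8. Pool exhausted.
Total = 15×8 + 27×18 + 26×3 + 22×4 + 19×16 + 16×5 = 1156.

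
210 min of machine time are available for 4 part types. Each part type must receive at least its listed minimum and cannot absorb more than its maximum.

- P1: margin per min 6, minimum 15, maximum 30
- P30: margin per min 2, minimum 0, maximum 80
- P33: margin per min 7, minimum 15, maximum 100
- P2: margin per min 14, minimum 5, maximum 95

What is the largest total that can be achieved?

Meeting every minimum uses 15+0+15+5 = 35 min, leaving 175.
Rank by margin per min: P2 14 > P33 7 > P1 6 > P30 2.
Give P2 90 more to hit its cap of 95 → 85 left.
Give P33 85 more to hit its cap of 100 → 0 left.
Total = 6×15 + 7×100 + 14×95 = 2120.

2120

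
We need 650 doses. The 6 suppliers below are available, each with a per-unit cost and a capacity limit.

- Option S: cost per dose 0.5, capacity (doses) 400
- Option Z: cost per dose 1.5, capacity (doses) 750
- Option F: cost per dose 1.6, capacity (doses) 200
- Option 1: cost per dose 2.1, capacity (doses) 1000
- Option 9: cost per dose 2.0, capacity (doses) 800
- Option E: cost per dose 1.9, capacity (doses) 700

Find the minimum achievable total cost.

Cheapest first:
Option S at 0.5: take all 400 doses — 250 still needed.
Option Z (1.5): take the remaining 250 — done.
Option F, Option E, Option 9, Option 1: unused.
Cost = 400×0.5 + 250×1.5 = 575.

575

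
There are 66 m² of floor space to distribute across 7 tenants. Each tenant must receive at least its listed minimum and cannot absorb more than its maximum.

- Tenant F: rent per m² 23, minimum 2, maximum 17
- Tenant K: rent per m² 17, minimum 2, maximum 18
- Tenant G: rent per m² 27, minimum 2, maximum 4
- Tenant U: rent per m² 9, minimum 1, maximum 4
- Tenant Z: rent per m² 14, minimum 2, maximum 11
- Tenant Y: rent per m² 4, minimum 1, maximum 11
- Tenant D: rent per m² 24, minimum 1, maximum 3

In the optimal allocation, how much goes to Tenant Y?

Meeting every minimum uses 2+2+2+1+2+1+1 = 11 m², leaving 55.
Rank by rent per m²: Tenant G 27 > Tenant D 24 > Tenant F 23 > Tenant K 17 > Tenant Z 14 > Tenant U 9 > Tenant Y 4.
Tenant G takes 2 more to reach its cap of 4 ; 53 left.
Give Tenant D 2 more to hit its cap of 3 ; 51 left.
Tenant F takes 15 more to reach its cap of 17 ; 36 left.
Tenant K takes 16 more to reach its cap of 18 ; 20 left.
Give Tenant Z 9 more to hit its cap of 11 ; 11 left.
Tenant U: +3 to 4 (cap) ; 8 left.
Tenant Y: +8 (room for 10) → 9. Pool exhausted.

9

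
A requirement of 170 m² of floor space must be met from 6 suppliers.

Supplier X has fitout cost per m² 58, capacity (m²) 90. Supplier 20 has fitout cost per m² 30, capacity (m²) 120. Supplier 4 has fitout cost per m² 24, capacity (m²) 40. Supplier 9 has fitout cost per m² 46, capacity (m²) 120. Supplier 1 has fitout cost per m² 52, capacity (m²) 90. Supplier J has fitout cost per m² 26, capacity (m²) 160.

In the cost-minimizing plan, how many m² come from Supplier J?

Fill from the cheapest supplier first.
Supplier 4 (24): use full 40 — 130 m² to go.
Take 130 from Supplier J at 26 to finish.
Supplier 20, Supplier 9, Supplier 1, Supplier X: unused.

130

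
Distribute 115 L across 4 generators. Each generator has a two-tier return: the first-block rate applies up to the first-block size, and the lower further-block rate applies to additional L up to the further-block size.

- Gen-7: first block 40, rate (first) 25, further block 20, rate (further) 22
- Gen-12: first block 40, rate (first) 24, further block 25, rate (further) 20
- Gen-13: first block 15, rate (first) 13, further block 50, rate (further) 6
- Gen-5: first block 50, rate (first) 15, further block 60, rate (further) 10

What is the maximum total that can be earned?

Treat each block as its own option and order by rate: Gen-7/first 25 > Gen-12/first 24 > Gen-7/second 22 > Gen-12/second 20 > Gen-5/first 15 > Gen-13/first 13 > Gen-5/second 10 > Gen-13/second 6.
Fill Gen-7 first block (40 at 25) ; 75 left.
Gen-12/first (24): +40 ; 35 left.
Gen-7/second (22): +20 ; 15 left.
Gen-12/second: +15 of 25 at 20; pool empty.
Total = 25×40 + 24×40 + 22×20 + 20×15 = 2700.

2700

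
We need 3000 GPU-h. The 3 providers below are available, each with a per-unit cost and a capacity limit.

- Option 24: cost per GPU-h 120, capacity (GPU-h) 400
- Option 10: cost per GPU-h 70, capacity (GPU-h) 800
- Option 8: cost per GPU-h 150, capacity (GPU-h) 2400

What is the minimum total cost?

374000

Fill from the cheapest provider first.
Take 800 from Option 10 at 70 ; need 2200 more.
Option 24 (120): use full 400 ; 1800 GPU-h to go.
Option 8 (150): take the remaining 1800 ; done.
Cost = 800×70 + 400×120 + 1800×150 = 374000.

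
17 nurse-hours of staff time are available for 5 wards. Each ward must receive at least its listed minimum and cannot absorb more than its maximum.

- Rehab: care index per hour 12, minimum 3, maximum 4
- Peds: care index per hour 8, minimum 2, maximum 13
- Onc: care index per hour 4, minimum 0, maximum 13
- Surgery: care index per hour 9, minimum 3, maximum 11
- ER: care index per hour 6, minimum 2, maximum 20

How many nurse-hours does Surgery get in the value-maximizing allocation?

Meeting every minimum uses 3+2+0+3+2 = 10 nurse-hours, leaving 7.
Order the wards by care index per hour: Rehab 12 > Surgery 9 > Peds 8 > ER 6 > Onc 4.
Rehab: +1 to 4 (cap) ; 6 left.
Surgery has room for 8 more but only 6 remain, so it gets 9.

9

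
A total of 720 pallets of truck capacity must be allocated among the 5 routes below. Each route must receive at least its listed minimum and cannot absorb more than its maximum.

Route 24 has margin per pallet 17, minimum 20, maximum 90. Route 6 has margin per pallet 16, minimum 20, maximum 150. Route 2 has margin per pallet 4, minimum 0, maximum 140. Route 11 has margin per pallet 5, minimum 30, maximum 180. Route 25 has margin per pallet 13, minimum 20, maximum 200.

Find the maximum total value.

Meeting every minimum uses 20+20+0+30+20 = 90 pallets, leaving 630.
Order the routes by margin per pallet: Route 24 17 > Route 6 16 > Route 25 13 > Route 11 5 > Route 2 4.
Route 24: +70 to 90 (cap) — 560 left.
Route 6 takes 130 more to reach its cap of 150 — 430 left.
Route 25 takes 180 more to reach its cap of 200 — 250 left.
Route 11 takes 150 more to reach its cap of 180 — 100 left.
Route 2: +100 (room for 140) → 100. Pool exhausted.
Total = 17×90 + 16×150 + 4×100 + 5×180 + 13×200 = 7830.

7830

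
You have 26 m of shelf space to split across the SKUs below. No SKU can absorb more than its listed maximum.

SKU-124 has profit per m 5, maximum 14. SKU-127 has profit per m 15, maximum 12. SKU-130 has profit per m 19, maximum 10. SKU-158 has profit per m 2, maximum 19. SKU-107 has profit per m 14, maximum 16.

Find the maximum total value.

Rank by profit per m: SKU-130 19 > SKU-127 15 > SKU-107 14 > SKU-124 5 > SKU-158 2.
SKU-130 takes 10 to reach its cap of 10 — 16 left.
Give SKU-127 12 to hit its cap of 12 — 4 left.
SKU-107: +4 (room for 16) → 4. Pool exhausted.
Total = 15×12 + 19×10 + 14×4 = 426.

426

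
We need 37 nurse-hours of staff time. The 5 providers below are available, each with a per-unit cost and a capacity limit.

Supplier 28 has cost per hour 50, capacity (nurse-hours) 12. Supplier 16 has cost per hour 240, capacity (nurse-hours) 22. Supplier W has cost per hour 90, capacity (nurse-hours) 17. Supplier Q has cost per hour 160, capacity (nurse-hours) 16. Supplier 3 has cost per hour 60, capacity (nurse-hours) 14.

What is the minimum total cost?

2430

Fill from the cheapest provider first.
Supplier 28 (50): use full 12 → 25 nurse-hours to go.
Take 14 from Supplier 3 at 60 → need 11 more.
Take 11 from Supplier W at 90 to finish.
Supplier Q, Supplier 16: unused.
Cost = 12×50 + 14×60 + 11×90 = 2430.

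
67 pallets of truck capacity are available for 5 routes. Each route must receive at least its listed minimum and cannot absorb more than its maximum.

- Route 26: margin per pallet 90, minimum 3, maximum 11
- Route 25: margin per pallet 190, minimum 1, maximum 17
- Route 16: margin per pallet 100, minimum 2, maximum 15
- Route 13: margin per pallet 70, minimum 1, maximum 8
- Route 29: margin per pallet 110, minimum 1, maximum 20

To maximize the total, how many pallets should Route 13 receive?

4

Meeting every minimum uses 3+1+2+1+1 = 8 pallets, leaving 59.
Order the routes by margin per pallet: Route 25 190 > Route 29 110 > Route 16 100 > Route 26 90 > Route 13 70.
Route 25: +16 to 17 (cap) → 43 left.
Give Route 29 19 more to hit its cap of 20 → 24 left.
Give Route 16 13 more to hit its cap of 15 → 11 left.
Route 26 takes 8 more to reach its cap of 11 → 3 left.
Route 13: +3 (room for 7) → 4. Pool exhausted.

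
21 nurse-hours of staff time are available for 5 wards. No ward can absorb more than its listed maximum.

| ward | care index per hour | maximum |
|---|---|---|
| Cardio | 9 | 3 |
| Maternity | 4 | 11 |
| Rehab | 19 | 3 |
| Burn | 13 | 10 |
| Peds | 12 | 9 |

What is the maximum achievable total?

283

Order the wards by care index per hour: Rehab 19 > Burn 13 > Peds 12 > Cardio 9 > Maternity 4.
Rehab takes 3 to reach its cap of 3 → 18 left.
Burn: +10 to 10 (cap) → 8 left.
Peds: +8 (room for 9) → 8. Pool exhausted.
Total = 19×3 + 13×10 + 12×8 = 283.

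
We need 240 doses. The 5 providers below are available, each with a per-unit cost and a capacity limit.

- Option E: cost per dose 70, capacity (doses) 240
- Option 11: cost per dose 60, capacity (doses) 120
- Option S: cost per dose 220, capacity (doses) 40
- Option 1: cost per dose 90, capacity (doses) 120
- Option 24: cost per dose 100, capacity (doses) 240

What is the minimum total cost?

Use providers in increasing cost order.
Take 120 from Option 11 at 60 — need 120 more.
Option E at 70: take 120 of its 240 — requirement met.
Option 1, Option 24, Option S: unused.
Cost = 120×60 + 120×70 = 15600.

15600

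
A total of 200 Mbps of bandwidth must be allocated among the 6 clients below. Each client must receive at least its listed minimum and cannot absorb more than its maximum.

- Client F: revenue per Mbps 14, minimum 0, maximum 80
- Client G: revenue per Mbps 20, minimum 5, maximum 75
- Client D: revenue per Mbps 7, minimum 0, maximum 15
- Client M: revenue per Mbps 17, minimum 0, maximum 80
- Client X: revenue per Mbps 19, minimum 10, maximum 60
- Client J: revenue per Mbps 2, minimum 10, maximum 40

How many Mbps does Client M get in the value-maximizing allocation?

Meeting every minimum uses 0+5+0+0+10+10 = 25 Mbps, leaving 175.
Rank by revenue per Mbps: Client G 20 > Client X 19 > Client M 17 > Client F 14 > Client D 7 > Client J 2.
Client G takes 70 more to reach its cap of 75 — 105 left.
Client X: +50 to 60 (cap) — 55 left.
Client M has room for 80 more but only 55 remain, so it gets 55.

55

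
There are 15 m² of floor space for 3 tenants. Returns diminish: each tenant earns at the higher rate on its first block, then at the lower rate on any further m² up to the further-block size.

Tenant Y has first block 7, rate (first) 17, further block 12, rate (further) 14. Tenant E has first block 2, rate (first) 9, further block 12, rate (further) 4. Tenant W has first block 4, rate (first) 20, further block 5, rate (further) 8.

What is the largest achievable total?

Rank every tier by rate: Tenant W/first 20 > Tenant Y/first 17 > Tenant Y/second 14 > Tenant E/first 9 > Tenant W/second 8 > Tenant E/second 4.
Fill Tenant W first block (4 at 20) → 11 left.
Tenant Y/first (17): +7 → 4 left.
4 remain; put them into Tenant Y second at 14.
Total = 20×4 + 17×7 + 14×4 = 255.

255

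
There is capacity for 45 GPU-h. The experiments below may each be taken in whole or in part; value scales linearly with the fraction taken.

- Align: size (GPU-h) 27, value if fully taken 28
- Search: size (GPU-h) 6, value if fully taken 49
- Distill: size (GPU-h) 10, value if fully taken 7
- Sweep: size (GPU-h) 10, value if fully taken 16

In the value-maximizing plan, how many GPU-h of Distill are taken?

2

Rank by value-to-size ratio: Search 49/6≈8.17, Sweep 16/10≈1.6, Align 28/27≈1.04, Distill 7/10≈0.7.
Search: take in full, 6 GPU-h for value 49 → 39 left.
All 10 GPU-h of Sweep fit (value 16) → 29 remain.
All 27 GPU-h of Align fit (value 28) → 2 remain.
2 GPU-h left: a 2/10 share of Distill gives 7×2/10 = 1.4.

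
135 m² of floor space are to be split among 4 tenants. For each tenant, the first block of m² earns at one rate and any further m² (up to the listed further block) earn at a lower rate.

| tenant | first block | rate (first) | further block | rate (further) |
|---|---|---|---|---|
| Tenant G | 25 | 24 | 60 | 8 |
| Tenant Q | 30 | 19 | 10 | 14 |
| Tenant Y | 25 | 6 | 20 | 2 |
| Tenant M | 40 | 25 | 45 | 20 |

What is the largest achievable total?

2975

Order all 8 blocks by rate: Tenant M/first 25 > Tenant G/first 24 > Tenant M/second 20 > Tenant Q/first 19 > Tenant Q/second 14 > Tenant G/second 8 > Tenant Y/first 6 > Tenant Y/second 2.
Fill Tenant M first block (40 at 25) ; 95 left.
Tenant G first at 24: fill all 25 ; 70 left.
Fill Tenant M second block (45 at 20) ; 25 left.
Tenant Q/first: +25 of 30 at 19; pool empty.
Total = 25×40 + 24×25 + 20×45 + 19×25 = 2975.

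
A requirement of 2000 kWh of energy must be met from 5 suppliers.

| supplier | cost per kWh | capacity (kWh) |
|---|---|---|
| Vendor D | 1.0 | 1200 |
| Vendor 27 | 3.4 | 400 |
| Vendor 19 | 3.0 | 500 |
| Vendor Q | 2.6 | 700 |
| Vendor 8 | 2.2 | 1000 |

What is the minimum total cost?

2960

Fill from the cheapest supplier first.
Take 1200 from Vendor D at 1.0 ; need 800 more.
Vendor 8 at 2.2: take 800 of its 1000 ; requirement met.
Vendor Q, Vendor 19, Vendor 27: unused.
Cost = 1200×1.0 + 800×2.2 = 2960.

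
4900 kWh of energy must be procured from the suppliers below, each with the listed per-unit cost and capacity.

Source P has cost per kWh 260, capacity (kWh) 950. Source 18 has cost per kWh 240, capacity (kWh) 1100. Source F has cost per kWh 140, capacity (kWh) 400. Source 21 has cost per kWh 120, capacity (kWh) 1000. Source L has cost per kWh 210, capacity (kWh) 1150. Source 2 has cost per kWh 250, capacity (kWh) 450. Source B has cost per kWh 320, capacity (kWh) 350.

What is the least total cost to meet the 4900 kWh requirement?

Use suppliers in increasing cost order.
Take 1000 from Source 21 at 120 ; need 3900 more.
Source F (140): use full 400 ; 3500 kWh to go.
Source L (210): use full 1150 ; 2350 kWh to go.
Take 1100 from Source 18 at 240 ; need 1250 more.
Source 2 at 250: take all 450 kWh ; 800 still needed.
Source P at 260: take 800 of its 950 ; requirement met.
Source B: unused.
Cost = 1000×120 + 400×140 + 1150×210 + 1100×240 + 450×250 + 800×260 = 1002000.

1002000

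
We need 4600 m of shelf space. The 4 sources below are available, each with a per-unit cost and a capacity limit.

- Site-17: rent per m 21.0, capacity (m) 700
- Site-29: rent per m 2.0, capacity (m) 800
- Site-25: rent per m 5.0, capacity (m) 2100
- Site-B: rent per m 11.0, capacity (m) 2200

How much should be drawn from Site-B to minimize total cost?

Fill from the cheapest source first.
Site-29 at 2.0: take all 800 m — 3800 still needed.
Take 2100 from Site-25 at 5.0 — need 1700 more.
Site-B (11.0): take the remaining 1700 — done.
Site-17: unused.

1700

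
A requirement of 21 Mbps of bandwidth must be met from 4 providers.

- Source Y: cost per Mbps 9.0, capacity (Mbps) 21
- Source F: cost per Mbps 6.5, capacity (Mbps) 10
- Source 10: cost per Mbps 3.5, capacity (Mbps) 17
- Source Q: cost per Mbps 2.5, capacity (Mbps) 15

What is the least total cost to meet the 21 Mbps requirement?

58.5

Fill from the cheapest provider first.
Take 15 from Source Q at 2.5 ; need 6 more.
Source 10 at 3.5: take 6 of its 17 ; requirement met.
Source F, Source Y: unused.
Cost = 15×2.5 + 6×3.5 = 58.5.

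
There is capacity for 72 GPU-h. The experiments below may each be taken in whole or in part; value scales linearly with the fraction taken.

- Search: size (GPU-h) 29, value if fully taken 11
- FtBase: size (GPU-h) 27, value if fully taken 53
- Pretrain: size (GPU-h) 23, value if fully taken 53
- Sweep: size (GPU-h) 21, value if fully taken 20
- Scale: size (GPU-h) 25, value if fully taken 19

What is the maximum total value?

126.76

Rank by value-to-size ratio: Pretrain 53/23≈2.3, FtBase 53/27≈1.96, Sweep 20/21≈0.952, Scale 19/25≈0.76, Search 11/29≈0.379.
Take all of Pretrain (23 GPU-h, value 53) ; 49 GPU-h left.
All 27 GPU-h of FtBase fit (value 53) ; 22 remain.
Take all of Sweep (21 GPU-h, value 20) ; 1 GPU-h left.
1 GPU-h left: a 1/25 share of Scale gives 19×1/25 = 0.76.
Total value = 126.76.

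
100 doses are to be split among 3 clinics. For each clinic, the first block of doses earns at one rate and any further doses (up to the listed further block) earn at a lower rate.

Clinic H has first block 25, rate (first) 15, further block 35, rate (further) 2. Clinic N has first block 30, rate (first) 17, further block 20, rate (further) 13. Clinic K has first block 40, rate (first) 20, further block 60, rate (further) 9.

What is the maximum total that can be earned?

1750

Rank every tier by rate: Clinic K/T1 20 > Clinic N/T1 17 > Clinic H/T1 15 > Clinic N/T2 13 > Clinic K/T2 9 > Clinic H/T2 2.
Clinic K T1 at 20: fill all 40 ; 60 left.
Fill Clinic N T1 block (30 at 17) ; 30 left.
Clinic H/T1 (15): +25 ; 5 left.
Clinic N/T2: +5 of 20 at 13; pool empty.
Total = 20×40 + 17×30 + 15×25 + 13×5 = 1750.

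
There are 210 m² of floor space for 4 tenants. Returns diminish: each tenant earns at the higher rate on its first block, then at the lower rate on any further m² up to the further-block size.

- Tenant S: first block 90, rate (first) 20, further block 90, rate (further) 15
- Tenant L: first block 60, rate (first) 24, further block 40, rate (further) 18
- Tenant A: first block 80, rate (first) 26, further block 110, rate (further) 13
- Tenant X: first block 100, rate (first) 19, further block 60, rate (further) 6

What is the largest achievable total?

Order all 8 blocks by rate: Tenant A/tier1 26 > Tenant L/tier1 24 > Tenant S/tier1 20 > Tenant X/tier1 19 > Tenant L/tier2 18 > Tenant S/tier2 15 > Tenant A/tier2 13 > Tenant X/tier2 6.
Fill Tenant A tier1 block (80 at 26) ; 130 left.
Tenant L tier1 at 24: fill all 60 ; 70 left.
Tenant S tier1 at 20: only 70 left, fill 70.
Total = 26×80 + 24×60 + 20×70 = 4920.

4920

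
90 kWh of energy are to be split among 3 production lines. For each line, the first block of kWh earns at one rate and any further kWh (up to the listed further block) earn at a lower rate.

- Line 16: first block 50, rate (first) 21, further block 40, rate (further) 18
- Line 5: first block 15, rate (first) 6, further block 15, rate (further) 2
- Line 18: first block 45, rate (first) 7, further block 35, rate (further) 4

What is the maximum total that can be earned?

1770

Order all 6 blocks by rate: Line 16/tier1 21 > Line 16/tier2 18 > Line 18/tier1 7 > Line 5/tier1 6 > Line 18/tier2 4 > Line 5/tier2 2.
Line 16/tier1 (21): +50 ; 40 left.
Fill Line 16 tier2 block (40 at 18) ; 0 left.
Total = 21×50 + 18×40 = 1770.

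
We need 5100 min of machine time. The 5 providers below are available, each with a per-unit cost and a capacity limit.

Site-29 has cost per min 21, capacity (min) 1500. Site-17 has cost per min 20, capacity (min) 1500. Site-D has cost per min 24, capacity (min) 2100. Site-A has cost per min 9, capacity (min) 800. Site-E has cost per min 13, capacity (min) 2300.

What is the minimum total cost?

Fill from the cheapest provider first.
Site-A (9): use full 800 → 4300 min to go.
Site-E (13): use full 2300 → 2000 min to go.
Take 1500 from Site-17 at 20 → need 500 more.
Site-29 at 21: take 500 of its 1500 → requirement met.
Site-D: unused.
Cost = 800×9 + 2300×13 + 1500×20 + 500×21 = 77600.

77600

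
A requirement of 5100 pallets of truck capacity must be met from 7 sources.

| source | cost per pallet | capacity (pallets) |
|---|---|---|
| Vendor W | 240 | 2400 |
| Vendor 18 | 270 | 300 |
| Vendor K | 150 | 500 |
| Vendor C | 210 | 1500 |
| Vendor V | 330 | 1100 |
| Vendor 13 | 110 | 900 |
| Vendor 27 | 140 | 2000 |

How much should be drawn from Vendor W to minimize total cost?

Fill from the cheapest source first.
Take 900 from Vendor 13 at 110 — need 4200 more.
Vendor 27 (140): use full 2000 — 2200 pallets to go.
Take 500 from Vendor K at 150 — need 1700 more.
Vendor C at 210: take all 1500 pallets — 200 still needed.
Vendor W at 240: take 200 of its 2400 — requirement met.
Vendor 18, Vendor V: unused.

200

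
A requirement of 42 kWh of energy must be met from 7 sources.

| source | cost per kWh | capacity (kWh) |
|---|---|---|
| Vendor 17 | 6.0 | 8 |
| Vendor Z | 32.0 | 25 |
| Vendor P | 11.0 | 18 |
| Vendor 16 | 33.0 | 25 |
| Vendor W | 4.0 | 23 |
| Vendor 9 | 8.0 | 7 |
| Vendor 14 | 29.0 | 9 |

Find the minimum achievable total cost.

240

Cheapest first:
Take 23 from Vendor W at 4.0 → need 19 more.
Take 8 from Vendor 17 at 6.0 → need 11 more.
Vendor 9 at 8.0: take all 7 kWh → 4 still needed.
Take 4 from Vendor P at 11.0 to finish.
Vendor 14, Vendor Z, Vendor 16: unused.
Cost = 23×4.0 + 8×6.0 + 7×8.0 + 4×11.0 = 240.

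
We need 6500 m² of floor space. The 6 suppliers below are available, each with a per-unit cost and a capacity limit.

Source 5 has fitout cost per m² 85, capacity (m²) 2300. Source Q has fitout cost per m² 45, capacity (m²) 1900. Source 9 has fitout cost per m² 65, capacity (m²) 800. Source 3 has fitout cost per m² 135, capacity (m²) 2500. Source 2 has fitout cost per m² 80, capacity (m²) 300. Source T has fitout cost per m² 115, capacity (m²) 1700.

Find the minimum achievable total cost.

Fill from the cheapest supplier first.
Source Q at 45: take all 1900 m² — 4600 still needed.
Source 9 (65): use full 800 — 3800 m² to go.
Source 2 (80): use full 300 — 3500 m² to go.
Source 5 (85): use full 2300 — 1200 m² to go.
Take 1200 from Source T at 115 to finish.
Source 3: unused.
Cost = 1900×45 + 800×65 + 300×80 + 2300×85 + 1200×115 = 495000.

495000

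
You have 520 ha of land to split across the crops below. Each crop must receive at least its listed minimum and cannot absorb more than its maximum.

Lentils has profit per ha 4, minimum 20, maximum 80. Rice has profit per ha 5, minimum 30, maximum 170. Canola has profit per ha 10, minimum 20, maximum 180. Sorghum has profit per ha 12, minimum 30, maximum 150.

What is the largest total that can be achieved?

Meeting every minimum uses 20+30+20+30 = 100 ha, leaving 420.
Order the crops by profit per ha: Sorghum 12 > Canola 10 > Rice 5 > Lentils 4.
Sorghum: +120 to 150 (cap) → 300 left.
Give Canola 160 more to hit its cap of 180 → 140 left.
Rice: +140 to 170 (cap) → 0 left.
Total = 4×20 + 5×170 + 10×180 + 12×150 = 4530.

4530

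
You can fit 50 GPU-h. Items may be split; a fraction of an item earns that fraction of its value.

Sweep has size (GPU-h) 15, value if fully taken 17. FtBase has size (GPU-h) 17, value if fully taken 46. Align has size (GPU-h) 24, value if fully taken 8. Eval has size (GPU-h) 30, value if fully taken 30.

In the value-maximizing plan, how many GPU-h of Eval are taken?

Rank by value-to-size ratio: FtBase 46/17≈2.71, Sweep 17/15≈1.13, Eval 30/30≈1, Align 8/24≈0.333.
Take all of FtBase (17 GPU-h, value 46) → 33 GPU-h left.
Sweep: take in full, 15 GPU-h for value 17 → 18 left.
Only 18 GPU-h remain; take 18/30 of Eval for value 30×18/30 = 18.

18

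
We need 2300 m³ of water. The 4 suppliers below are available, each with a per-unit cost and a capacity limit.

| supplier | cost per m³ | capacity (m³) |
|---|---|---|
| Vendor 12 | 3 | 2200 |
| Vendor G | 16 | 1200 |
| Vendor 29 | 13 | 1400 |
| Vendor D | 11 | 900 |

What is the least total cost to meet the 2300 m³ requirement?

Fill from the cheapest supplier first.
Vendor 12 at 3: take all 2200 m³ ; 100 still needed.
Vendor D at 11: take 100 of its 900 ; requirement met.
Vendor 29, Vendor G: unused.
Cost = 2200×3 + 100×11 = 7700.

7700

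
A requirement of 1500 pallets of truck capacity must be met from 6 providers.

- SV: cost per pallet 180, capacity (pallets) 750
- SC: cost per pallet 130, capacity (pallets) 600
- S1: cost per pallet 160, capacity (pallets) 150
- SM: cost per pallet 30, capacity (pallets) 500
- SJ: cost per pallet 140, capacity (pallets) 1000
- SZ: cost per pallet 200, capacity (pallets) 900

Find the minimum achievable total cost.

149000

Fill from the cheapest provider first.
SM at 30: take all 500 pallets → 1000 still needed.
SC at 130: take all 600 pallets → 400 still needed.
SJ at 140: take 400 of its 1000 → requirement met.
S1, SV, SZ: unused.
Cost = 500×30 + 600×130 + 400×140 = 149000.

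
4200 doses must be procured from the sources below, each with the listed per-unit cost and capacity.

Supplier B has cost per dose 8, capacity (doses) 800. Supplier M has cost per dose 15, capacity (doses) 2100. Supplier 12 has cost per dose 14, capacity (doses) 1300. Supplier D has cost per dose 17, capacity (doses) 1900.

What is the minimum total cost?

Use sources in increasing cost order.
Supplier B at 8: take all 800 doses → 3400 still needed.
Supplier 12 (14): use full 1300 → 2100 doses to go.
Supplier M at 15: take all 2100 doses → 0 still needed.
Supplier D: unused.
Cost = 800×8 + 1300×14 + 2100×15 = 56100.

56100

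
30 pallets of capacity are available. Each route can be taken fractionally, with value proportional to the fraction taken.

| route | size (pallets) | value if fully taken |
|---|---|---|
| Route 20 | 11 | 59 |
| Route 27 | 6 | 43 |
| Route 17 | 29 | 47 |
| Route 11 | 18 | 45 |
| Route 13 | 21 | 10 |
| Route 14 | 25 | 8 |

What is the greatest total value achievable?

134.5

Sort by value density: Route 27 43/6≈7.17, Route 20 59/11≈5.36, Route 11 45/18≈2.5, Route 17 47/29≈1.62, Route 13 10/21≈0.476, Route 14 8/25≈0.32.
All 6 pallets of Route 27 fit (value 43) — 24 remain.
Route 20: take in full, 11 pallets for value 59 — 13 left.
Only 13 pallets remain; take 13/18 of Route 11 for value 45×13/18 = 32.5.
Total value = 134.5.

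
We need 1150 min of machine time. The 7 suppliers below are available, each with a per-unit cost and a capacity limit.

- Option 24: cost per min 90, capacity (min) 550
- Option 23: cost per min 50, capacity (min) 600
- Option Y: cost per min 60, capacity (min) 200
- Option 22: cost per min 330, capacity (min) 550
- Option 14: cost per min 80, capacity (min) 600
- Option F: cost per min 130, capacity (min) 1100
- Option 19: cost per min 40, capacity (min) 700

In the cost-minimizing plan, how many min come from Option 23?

450

Use suppliers in increasing cost order.
Option 19 (40): use full 700 — 450 min to go.
Take 450 from Option 23 at 50 to finish.
Option Y, Option 14, Option 24, Option F, Option 22: unused.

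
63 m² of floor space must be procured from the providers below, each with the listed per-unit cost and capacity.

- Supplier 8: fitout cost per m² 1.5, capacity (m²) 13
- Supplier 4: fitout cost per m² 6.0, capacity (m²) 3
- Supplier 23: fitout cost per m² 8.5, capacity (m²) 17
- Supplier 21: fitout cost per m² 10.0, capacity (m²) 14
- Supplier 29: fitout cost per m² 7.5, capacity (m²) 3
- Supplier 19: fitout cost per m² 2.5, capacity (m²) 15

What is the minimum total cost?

Cheapest first:
Supplier 8 (1.5): use full 13 → 50 m² to go.
Supplier 19 (2.5): use full 15 → 35 m² to go.
Supplier 4 at 6.0: take all 3 m² → 32 still needed.
Take 3 from Supplier 29 at 7.5 → need 29 more.
Supplier 23 at 8.5: take all 17 m² → 12 still needed.
Take 12 from Supplier 21 at 10.0 to finish.
Cost = 13×1.5 + 15×2.5 + 3×6.0 + 3×7.5 + 17×8.5 + 12×10.0 = 362.

362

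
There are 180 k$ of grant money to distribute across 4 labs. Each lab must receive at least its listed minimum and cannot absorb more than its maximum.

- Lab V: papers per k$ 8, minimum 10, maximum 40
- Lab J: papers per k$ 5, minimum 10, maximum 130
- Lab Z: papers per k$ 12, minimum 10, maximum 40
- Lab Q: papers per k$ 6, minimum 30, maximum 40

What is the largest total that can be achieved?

Meeting every minimum uses 10+10+10+30 = 60 k$, leaving 120.
Order the labs by papers per k$: Lab Z 12 > Lab V 8 > Lab Q 6 > Lab J 5.
Lab Z takes 30 more to reach its cap of 40 ; 90 left.
Give Lab V 30 more to hit its cap of 40 ; 60 left.
Lab Q takes 10 more to reach its cap of 40 ; 50 left.
Lab J: +50 (room for 120) → 60. Pool exhausted.
Total = 8×40 + 5×60 + 12×40 + 6×40 = 1340.

1340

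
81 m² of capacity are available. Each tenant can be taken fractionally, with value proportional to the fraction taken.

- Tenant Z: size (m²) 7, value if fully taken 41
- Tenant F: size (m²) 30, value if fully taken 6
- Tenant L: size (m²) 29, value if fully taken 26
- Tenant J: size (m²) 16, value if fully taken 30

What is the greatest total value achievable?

102.8

Rank by value-to-size ratio: Tenant Z 41/7≈5.86, Tenant J 30/16≈1.88, Tenant L 26/29≈0.897, Tenant F 6/30≈0.2.
All 7 m² of Tenant Z fit (value 41) ; 74 remain.
Tenant J: take in full, 16 m² for value 30 ; 58 left.
Take all of Tenant L (29 m², value 26) ; 29 m² left.
29 m² left: a 29/30 share of Tenant F gives 6×29/30 = 5.8.
Total value = 102.8.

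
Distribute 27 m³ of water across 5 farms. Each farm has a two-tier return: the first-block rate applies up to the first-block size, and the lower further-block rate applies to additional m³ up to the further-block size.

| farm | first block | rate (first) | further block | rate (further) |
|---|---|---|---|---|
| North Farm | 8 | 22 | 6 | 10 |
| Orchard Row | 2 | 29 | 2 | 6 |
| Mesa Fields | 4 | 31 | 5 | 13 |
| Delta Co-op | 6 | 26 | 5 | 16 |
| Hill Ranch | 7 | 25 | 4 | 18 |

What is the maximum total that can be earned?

689

Rank every tier by rate: Mesa Fields/tier1 31 > Orchard Row/tier1 29 > Delta Co-op/tier1 26 > Hill Ranch/tier1 25 > North Farm/tier1 22 > Hill Ranch/tier2 18 > Delta Co-op/tier2 16 > Mesa Fields/tier2 13 > North Farm/tier2 10 > Orchard Row/tier2 6.
Mesa Fields tier1 at 31: fill all 4 ; 23 left.
Orchard Row tier1 at 29: fill all 2 ; 21 left.
Fill Delta Co-op tier1 block (6 at 26) ; 15 left.
Hill Ranch/tier1 (25): +7 ; 8 left.
Fill North Farm tier1 block (8 at 22) ; 0 left.
Total = 31×4 + 29×2 + 26×6 + 25×7 + 22×8 = 689.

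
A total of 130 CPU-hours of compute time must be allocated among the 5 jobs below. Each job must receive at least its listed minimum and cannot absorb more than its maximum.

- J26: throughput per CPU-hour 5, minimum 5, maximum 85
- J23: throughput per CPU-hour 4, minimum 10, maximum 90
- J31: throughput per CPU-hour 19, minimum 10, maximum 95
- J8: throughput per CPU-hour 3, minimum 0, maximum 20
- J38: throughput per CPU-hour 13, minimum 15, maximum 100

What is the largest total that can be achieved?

2130

Meeting every minimum uses 5+10+10+0+15 = 40 CPU-hours, leaving 90.
Highest throughput per CPU-hour first: J31 19 > J38 13 > J26 5 > J23 4 > J8 3.
Give J31 85 more to hit its cap of 95 → 5 left.
Only 5 left; J38 takes them to reach 20.
Total = 5×5 + 4×10 + 19×95 + 13×20 = 2130.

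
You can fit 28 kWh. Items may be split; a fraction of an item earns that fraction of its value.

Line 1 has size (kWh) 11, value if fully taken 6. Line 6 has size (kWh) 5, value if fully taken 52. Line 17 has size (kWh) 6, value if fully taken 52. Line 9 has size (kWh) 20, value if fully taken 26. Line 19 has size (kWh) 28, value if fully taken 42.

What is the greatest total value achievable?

129.5

Best value per unit of size first: Line 6 52/5≈10.4, Line 17 52/6≈8.67, Line 19 42/28≈1.5, Line 9 26/20≈1.3, Line 1 6/11≈0.545.
Take all of Line 6 (5 kWh, value 52) ; 23 kWh left.
Take all of Line 17 (6 kWh, value 52) ; 17 kWh left.
17 kWh left: a 17/28 share of Line 19 gives 42×17/28 = 25.5.
Total value = 129.5.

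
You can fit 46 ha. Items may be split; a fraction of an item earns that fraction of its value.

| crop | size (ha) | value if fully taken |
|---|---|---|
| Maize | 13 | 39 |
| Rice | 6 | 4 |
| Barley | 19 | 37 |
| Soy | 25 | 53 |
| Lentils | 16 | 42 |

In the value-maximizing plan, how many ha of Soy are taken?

Sort by value density: Maize 39/13≈3, Lentils 42/16≈2.62, Soy 53/25≈2.12, Barley 37/19≈1.95, Rice 4/6≈0.667.
All 13 ha of Maize fit (value 39) → 33 remain.
Lentils: take in full, 16 ha for value 42 → 17 left.
Only 17 ha remain; take 17/25 of Soy for value 53×17/25 = 36.04.

17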